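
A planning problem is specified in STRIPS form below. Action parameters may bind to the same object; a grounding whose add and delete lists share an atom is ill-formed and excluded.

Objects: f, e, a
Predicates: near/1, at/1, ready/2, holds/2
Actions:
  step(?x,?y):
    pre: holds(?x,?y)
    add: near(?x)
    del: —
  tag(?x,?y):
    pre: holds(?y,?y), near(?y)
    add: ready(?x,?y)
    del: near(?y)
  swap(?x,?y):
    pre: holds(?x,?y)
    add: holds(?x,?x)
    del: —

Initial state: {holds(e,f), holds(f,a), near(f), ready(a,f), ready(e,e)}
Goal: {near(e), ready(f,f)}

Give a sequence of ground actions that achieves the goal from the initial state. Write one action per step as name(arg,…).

step(e,f); swap(f,a); tag(f,f)

1. step(e,f)  →  {holds(e,f), holds(f,a), near(e), near(f), ready(a,f), ready(e,e)}
2. swap(f,a)  →  {holds(e,f), holds(f,a), holds(f,f), near(e), near(f), ready(a,f), ready(e,e)}
3. tag(f,f)  →  {holds(e,f), holds(f,a), holds(f,f), near(e), ready(a,f), ready(e,e), ready(f,f)}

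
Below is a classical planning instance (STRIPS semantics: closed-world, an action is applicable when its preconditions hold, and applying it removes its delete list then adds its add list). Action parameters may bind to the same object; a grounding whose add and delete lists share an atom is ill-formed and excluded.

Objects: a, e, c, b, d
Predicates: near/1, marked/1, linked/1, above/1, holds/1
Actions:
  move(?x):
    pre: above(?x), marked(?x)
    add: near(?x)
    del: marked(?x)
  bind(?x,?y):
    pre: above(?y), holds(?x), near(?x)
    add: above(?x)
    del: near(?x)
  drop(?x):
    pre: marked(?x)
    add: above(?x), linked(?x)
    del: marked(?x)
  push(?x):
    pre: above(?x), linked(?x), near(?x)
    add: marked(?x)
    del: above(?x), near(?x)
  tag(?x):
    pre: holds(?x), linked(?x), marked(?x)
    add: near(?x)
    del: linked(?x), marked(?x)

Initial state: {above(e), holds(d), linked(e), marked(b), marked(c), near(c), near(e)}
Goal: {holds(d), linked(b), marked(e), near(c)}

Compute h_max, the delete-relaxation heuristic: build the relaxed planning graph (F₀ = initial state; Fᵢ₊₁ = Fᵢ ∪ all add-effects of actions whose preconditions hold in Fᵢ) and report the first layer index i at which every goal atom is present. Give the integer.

F0 = init (7 atoms)
F1 = F0 ∪ {above(b), above(c), linked(b), linked(c), marked(e)}  (12 atoms)
goal ⊆ F1  ⇒  h_max = 1

1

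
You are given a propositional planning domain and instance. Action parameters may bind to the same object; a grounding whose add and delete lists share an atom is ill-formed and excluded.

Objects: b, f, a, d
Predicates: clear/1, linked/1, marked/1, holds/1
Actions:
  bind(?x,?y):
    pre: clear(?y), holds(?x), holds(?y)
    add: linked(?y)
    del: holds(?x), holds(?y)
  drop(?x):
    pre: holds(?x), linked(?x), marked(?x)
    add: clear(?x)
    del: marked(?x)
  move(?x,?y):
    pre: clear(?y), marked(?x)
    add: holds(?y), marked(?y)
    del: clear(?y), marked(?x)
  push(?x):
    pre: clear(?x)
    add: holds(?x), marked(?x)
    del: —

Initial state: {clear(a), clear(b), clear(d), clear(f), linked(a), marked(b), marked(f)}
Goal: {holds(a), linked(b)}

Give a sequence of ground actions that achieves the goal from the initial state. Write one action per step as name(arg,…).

move(b,a); push(b); bind(b,b)

1. move(b,a)  →  {clear(b), clear(d), clear(f), holds(a), linked(a), marked(a), marked(f)}
2. push(b)  →  {clear(b), clear(d), clear(f), holds(a), holds(b), linked(a), marked(a), marked(b), marked(f)}
3. bind(b,b)  →  {clear(b), clear(d), clear(f), holds(a), linked(a), linked(b), marked(a), marked(b), marked(f)}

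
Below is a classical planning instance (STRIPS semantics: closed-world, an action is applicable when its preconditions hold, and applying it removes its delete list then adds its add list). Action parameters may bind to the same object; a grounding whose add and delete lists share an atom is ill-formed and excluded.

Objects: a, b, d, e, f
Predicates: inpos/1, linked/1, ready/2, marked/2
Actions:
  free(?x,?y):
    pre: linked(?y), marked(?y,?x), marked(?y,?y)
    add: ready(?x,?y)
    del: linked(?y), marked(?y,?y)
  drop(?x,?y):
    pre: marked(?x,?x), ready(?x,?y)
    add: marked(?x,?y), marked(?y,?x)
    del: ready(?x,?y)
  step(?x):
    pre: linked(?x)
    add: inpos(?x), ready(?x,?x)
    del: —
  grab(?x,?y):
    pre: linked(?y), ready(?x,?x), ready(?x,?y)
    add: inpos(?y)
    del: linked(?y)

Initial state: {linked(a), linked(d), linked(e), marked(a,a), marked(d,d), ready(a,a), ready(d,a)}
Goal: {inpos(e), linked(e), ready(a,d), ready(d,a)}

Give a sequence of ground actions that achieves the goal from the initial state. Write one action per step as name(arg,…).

1. drop(d,a)  →  {linked(a), linked(d), linked(e), marked(a,a), marked(a,d), marked(d,a), marked(d,d), ready(a,a)}
2. free(a,d)  →  {linked(a), linked(e), marked(a,a), marked(a,d), marked(d,a), ready(a,a), ready(a,d)}
3. free(d,a)  →  {linked(e), marked(a,d), marked(d,a), ready(a,a), ready(a,d), ready(d,a)}
4. step(e)  →  {inpos(e), linked(e), marked(a,d), marked(d,a), ready(a,a), ready(a,d), ready(d,a), ready(e,e)}

drop(d,a); free(a,d); free(d,a); step(e)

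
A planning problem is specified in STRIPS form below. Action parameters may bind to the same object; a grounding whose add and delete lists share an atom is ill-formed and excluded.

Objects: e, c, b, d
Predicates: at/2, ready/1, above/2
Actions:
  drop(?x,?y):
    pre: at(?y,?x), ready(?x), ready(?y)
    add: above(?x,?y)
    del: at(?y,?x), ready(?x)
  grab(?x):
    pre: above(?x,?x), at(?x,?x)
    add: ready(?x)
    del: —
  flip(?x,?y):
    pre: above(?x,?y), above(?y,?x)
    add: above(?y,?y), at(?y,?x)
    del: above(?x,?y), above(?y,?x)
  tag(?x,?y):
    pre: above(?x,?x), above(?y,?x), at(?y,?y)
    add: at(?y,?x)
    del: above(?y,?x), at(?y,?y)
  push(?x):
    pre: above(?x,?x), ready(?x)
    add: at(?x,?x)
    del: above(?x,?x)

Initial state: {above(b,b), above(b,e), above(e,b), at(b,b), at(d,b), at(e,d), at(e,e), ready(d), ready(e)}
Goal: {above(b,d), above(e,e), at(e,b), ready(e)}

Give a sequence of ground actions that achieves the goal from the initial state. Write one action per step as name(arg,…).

1. grab(b)  →  {above(b,b), above(b,e), above(e,b), at(b,b), at(d,b), at(e,d), at(e,e), ready(b), ready(d), ready(e)}
2. drop(b,d)  →  {above(b,b), above(b,d), above(b,e), above(e,b), at(b,b), at(e,d), at(e,e), ready(d), ready(e)}
3. flip(b,e)  →  {above(b,b), above(b,d), above(e,e), at(b,b), at(e,b), at(e,d), at(e,e), ready(d), ready(e)}

grab(b); drop(b,d); flip(b,e)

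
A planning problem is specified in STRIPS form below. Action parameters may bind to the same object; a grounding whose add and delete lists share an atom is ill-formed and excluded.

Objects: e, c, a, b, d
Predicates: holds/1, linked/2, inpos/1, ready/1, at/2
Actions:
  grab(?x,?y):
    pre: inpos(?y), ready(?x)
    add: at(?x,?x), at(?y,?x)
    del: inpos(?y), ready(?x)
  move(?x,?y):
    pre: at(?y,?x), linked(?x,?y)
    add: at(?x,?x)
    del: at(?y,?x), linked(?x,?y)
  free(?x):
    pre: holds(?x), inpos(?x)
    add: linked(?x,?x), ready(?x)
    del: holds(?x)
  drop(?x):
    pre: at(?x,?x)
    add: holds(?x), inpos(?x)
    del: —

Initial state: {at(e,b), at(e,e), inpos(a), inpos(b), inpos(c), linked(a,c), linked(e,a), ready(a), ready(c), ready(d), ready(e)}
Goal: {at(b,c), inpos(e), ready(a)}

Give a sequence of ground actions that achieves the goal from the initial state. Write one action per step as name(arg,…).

1. grab(c,b)  →  {at(b,c), at(c,c), at(e,b), at(e,e), inpos(a), inpos(c), linked(a,c), linked(e,a), ready(a), ready(d), ready(e)}
2. drop(e)  →  {at(b,c), at(c,c), at(e,b), at(e,e), holds(e), inpos(a), inpos(c), inpos(e), linked(a,c), linked(e,a), ready(a), ready(d), ready(e)}

grab(c,b); drop(e)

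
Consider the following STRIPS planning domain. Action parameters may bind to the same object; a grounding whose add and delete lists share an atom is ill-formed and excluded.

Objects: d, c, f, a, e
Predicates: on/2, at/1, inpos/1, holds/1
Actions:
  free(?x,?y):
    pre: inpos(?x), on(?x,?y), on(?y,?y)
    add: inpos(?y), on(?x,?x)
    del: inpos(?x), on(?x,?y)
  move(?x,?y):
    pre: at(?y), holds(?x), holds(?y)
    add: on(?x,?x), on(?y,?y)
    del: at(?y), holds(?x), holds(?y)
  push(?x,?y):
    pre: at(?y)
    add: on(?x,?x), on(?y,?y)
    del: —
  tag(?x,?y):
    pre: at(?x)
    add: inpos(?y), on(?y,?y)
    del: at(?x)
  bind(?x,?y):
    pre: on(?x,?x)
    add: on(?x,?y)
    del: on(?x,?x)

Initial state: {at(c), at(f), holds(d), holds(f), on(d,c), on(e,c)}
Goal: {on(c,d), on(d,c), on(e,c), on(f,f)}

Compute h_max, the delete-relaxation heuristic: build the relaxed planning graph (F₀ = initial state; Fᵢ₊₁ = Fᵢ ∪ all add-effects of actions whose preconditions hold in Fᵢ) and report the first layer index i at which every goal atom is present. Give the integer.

2

F0 = init (6 atoms)
F1 = F0 ∪ {inpos(a), inpos(c), inpos(d), inpos(e), inpos(f), on(a,a), on(c,c), on(d,d), on(e,e), on(f,f)}  (16 atoms)
F2 = F1 ∪ {on(a,c), on(a,d), on(a,e), on(a,f), on(c,a), on(c,d), on(c,e), on(c,f), on(d,a), on(d,e), on(d,f), on(e,a), on(e,d), on(e,f), on(f,a), on(f,c), on(f,d), on(f,e)}  (34 atoms)
goal ⊆ F2  ⇒  h_max = 2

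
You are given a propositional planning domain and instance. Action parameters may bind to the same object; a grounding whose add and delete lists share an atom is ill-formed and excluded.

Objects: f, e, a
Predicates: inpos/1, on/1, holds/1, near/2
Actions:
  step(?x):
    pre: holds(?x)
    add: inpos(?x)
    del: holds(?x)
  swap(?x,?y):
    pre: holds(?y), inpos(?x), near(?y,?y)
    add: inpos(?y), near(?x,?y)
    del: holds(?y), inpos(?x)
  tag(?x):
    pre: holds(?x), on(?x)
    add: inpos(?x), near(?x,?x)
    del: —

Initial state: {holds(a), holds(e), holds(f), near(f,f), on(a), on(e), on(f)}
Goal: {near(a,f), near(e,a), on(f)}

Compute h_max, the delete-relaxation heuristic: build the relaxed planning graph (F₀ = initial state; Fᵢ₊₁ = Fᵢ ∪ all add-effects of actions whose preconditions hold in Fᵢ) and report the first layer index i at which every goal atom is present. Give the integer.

F0 = init (7 atoms)
F1 = F0 ∪ {inpos(a), inpos(e), inpos(f), near(a,a), near(e,e)}  (12 atoms)
F2 = F1 ∪ {near(a,e), near(a,f), near(e,a), near(e,f), near(f,a), near(f,e)}  (18 atoms)
goal ⊆ F2  ⇒  h_max = 2

2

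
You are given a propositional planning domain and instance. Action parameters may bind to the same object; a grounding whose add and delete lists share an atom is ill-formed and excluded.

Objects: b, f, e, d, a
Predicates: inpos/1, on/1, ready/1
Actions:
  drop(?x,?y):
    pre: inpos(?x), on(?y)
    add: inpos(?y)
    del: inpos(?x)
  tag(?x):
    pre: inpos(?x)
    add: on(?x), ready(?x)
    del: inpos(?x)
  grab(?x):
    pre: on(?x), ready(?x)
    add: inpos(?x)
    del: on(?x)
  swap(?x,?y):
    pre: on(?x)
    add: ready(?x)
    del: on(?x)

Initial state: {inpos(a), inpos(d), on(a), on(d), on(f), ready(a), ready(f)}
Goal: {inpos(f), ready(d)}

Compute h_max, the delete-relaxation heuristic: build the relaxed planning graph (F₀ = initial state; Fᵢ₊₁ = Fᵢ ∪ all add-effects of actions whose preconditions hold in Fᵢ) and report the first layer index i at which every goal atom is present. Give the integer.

1

F0 = init (7 atoms)
F1 = F0 ∪ {inpos(f), ready(d)}  (9 atoms)
goal ⊆ F1  ⇒  h_max = 1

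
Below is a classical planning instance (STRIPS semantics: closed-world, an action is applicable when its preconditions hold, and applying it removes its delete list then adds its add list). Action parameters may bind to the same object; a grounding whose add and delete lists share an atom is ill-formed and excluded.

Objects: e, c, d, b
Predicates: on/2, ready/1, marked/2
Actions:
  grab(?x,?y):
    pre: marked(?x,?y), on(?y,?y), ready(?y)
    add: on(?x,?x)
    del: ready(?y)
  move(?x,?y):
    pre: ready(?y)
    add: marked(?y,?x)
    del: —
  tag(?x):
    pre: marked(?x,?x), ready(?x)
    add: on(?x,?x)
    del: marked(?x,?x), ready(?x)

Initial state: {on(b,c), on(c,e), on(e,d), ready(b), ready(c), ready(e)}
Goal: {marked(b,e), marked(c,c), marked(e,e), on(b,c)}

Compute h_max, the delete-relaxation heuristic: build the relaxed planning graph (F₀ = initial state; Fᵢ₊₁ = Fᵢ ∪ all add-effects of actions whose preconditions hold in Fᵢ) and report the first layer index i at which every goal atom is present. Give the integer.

1

F0 = init (6 atoms)
F1 = F0 ∪ {marked(b,b), marked(b,c), marked(b,d), marked(b,e), marked(c,b), marked(c,c), marked(c,d), marked(c,e), marked(e,b), marked(e,c), marked(e,d), marked(e,e)}  (18 atoms)
goal ⊆ F1  ⇒  h_max = 1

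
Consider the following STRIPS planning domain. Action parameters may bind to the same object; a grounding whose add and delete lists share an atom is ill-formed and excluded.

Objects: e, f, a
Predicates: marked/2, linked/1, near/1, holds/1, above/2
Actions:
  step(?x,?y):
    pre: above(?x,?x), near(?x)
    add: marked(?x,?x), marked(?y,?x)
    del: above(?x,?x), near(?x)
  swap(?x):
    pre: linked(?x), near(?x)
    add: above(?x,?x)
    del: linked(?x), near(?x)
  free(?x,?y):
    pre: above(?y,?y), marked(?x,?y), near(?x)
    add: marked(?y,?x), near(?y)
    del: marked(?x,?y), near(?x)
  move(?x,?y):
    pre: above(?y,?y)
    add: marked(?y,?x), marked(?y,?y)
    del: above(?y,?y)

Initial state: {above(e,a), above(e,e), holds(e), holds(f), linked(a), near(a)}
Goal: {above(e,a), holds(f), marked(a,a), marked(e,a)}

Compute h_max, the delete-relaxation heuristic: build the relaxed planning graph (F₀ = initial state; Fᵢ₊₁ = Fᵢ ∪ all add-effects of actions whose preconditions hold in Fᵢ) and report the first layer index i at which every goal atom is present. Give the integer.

2

F0 = init (6 atoms)
F1 = F0 ∪ {above(a,a), marked(e,a), marked(e,e), marked(e,f)}  (10 atoms)
F2 = F1 ∪ {marked(a,a), marked(a,e), marked(a,f), marked(f,a)}  (14 atoms)
goal ⊆ F2  ⇒  h_max = 2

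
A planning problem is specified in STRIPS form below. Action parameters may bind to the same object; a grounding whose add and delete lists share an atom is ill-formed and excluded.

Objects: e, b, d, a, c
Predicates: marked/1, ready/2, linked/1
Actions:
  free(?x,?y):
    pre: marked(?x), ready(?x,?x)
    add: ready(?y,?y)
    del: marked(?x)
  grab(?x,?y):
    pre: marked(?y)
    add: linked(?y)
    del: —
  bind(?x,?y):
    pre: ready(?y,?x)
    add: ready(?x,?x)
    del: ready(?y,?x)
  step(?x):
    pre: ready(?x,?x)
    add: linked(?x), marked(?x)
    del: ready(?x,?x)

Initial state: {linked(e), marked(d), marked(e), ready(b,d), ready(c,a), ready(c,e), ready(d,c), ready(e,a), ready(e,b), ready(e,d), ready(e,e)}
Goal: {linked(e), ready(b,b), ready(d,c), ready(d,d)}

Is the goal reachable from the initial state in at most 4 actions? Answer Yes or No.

1. free(e,b)  →  {linked(e), marked(d), ready(b,b), ready(b,d), ready(c,a), ready(c,e), ready(d,c), ready(e,a), ready(e,b), ready(e,d), ready(e,e)}
2. bind(d,e)  →  {linked(e), marked(d), ready(b,b), ready(b,d), ready(c,a), ready(c,e), ready(d,c), ready(d,d), ready(e,a), ready(e,b), ready(e,e)}
optimal plan length = 2; 2 ≤ 4

Yes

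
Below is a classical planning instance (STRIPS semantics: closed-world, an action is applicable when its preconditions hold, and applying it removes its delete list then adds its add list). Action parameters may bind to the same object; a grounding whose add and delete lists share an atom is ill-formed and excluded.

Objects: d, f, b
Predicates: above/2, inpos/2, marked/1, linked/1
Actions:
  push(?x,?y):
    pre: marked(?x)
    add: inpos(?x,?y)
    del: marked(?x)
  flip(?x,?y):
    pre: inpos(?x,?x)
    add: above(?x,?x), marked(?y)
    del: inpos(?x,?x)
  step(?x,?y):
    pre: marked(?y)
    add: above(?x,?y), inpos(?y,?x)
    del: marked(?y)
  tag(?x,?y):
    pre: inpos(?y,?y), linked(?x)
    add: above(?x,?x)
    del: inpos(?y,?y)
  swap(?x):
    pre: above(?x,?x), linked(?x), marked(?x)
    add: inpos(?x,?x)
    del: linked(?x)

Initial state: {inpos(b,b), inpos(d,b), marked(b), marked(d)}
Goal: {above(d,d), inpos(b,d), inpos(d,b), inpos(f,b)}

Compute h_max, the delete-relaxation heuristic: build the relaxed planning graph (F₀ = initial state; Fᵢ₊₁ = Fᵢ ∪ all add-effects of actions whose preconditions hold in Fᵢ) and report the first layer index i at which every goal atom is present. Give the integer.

2

F0 = init (4 atoms)
F1 = F0 ∪ {above(b,b), above(b,d), above(d,b), above(d,d), above(f,b), above(f,d), inpos(b,d), inpos(b,f), inpos(d,d), inpos(d,f), marked(f)}  (15 atoms)
F2 = F1 ∪ {above(b,f), above(d,f), above(f,f), inpos(f,b), inpos(f,d), inpos(f,f)}  (21 atoms)
goal ⊆ F2  ⇒  h_max = 2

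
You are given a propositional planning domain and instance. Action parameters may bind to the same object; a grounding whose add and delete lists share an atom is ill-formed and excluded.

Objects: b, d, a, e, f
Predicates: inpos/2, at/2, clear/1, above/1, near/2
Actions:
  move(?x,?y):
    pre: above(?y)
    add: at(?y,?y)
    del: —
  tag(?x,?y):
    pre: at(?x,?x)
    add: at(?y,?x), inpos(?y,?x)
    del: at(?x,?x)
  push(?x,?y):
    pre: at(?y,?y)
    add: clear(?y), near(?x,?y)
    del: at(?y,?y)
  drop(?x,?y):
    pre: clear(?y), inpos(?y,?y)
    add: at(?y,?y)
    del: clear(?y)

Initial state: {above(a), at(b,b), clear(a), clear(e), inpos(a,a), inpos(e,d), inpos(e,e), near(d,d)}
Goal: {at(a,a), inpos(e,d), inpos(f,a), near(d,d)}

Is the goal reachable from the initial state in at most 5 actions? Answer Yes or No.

Yes

1. move(b,a)  →  {above(a), at(a,a), at(b,b), clear(a), clear(e), inpos(a,a), inpos(e,d), inpos(e,e), near(d,d)}
2. tag(a,f)  →  {above(a), at(b,b), at(f,a), clear(a), clear(e), inpos(a,a), inpos(e,d), inpos(e,e), inpos(f,a), near(d,d)}
3. move(b,a)  →  {above(a), at(a,a), at(b,b), at(f,a), clear(a), clear(e), inpos(a,a), inpos(e,d), inpos(e,e), inpos(f,a), near(d,d)}
optimal plan length = 3; 3 ≤ 5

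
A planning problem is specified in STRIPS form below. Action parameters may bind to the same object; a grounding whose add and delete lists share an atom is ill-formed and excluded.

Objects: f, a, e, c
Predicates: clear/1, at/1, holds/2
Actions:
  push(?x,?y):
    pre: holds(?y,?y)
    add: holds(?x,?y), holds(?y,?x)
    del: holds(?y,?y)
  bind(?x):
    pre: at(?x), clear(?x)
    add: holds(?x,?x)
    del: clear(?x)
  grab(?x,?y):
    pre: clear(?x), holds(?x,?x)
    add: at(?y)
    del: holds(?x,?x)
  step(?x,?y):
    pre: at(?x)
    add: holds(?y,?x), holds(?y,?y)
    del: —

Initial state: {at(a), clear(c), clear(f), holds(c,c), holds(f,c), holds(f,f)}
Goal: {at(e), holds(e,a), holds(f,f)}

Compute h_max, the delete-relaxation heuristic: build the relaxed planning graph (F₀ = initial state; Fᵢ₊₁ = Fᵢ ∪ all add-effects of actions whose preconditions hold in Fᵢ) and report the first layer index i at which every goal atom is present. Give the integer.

1

F0 = init (6 atoms)
F1 = F0 ∪ {at(c), at(e), at(f), holds(a,a), holds(a,c), holds(a,f), holds(c,a), holds(c,e), holds(c,f), holds(e,a), holds(e,c), holds(e,e), holds(e,f), holds(f,a), holds(f,e)}  (21 atoms)
goal ⊆ F1  ⇒  h_max = 1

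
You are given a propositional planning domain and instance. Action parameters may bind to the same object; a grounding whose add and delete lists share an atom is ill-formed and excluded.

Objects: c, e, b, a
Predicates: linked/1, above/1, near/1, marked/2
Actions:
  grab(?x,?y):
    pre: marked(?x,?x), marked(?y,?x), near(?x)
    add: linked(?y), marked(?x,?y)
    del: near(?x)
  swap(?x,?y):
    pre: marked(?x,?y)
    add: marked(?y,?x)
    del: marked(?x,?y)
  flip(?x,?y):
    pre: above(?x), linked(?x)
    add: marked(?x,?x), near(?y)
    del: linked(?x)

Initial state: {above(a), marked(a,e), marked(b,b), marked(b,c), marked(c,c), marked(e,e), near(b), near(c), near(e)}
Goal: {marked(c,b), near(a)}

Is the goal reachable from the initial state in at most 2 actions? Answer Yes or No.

No

1. grab(c,b)  →  {above(a), linked(b), marked(a,e), marked(b,b), marked(b,c), marked(c,b), marked(c,c), marked(e,e), near(b), near(e)}
2. grab(e,a)  →  {above(a), linked(a), linked(b), marked(a,e), marked(b,b), marked(b,c), marked(c,b), marked(c,c), marked(e,a), marked(e,e), near(b)}
3. flip(a,a)  →  {above(a), linked(b), marked(a,a), marked(a,e), marked(b,b), marked(b,c), marked(c,b), marked(c,c), marked(e,a), marked(e,e), near(a), near(b)}
optimal plan length = 3; 3 > 2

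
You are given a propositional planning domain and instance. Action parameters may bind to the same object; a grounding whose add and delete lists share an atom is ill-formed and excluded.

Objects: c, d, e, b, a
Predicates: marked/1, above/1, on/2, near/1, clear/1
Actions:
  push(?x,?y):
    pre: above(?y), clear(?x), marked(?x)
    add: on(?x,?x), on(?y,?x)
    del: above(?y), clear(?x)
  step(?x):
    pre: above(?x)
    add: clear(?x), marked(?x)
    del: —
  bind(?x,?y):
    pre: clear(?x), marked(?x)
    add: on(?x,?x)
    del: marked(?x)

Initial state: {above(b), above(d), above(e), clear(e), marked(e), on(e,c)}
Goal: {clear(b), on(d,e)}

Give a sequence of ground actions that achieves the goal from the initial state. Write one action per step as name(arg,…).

1. push(e,d)  →  {above(b), above(e), marked(e), on(d,e), on(e,c), on(e,e)}
2. step(b)  →  {above(b), above(e), clear(b), marked(b), marked(e), on(d,e), on(e,c), on(e,e)}

push(e,d); step(b)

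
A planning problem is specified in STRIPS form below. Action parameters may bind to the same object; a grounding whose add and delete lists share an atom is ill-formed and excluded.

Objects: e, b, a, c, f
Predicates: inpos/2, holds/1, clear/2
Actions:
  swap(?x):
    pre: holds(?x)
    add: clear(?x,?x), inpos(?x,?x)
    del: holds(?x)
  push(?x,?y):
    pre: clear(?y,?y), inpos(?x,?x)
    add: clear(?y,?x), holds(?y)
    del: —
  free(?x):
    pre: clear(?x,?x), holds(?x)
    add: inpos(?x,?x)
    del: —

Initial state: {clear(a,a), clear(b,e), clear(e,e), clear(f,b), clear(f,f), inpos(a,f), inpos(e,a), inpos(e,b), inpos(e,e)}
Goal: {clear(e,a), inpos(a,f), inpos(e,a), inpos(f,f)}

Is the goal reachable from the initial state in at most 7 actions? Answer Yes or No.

1. push(e,a)  →  {clear(a,a), clear(a,e), clear(b,e), clear(e,e), clear(f,b), clear(f,f), holds(a), inpos(a,f), inpos(e,a), inpos(e,b), inpos(e,e)}
2. swap(a)  →  {clear(a,a), clear(a,e), clear(b,e), clear(e,e), clear(f,b), clear(f,f), inpos(a,a), inpos(a,f), inpos(e,a), inpos(e,b), inpos(e,e)}
3. push(e,f)  →  {clear(a,a), clear(a,e), clear(b,e), clear(e,e), clear(f,b), clear(f,e), clear(f,f), holds(f), inpos(a,a), inpos(a,f), inpos(e,a), inpos(e,b), inpos(e,e)}
4. swap(f)  →  {clear(a,a), clear(a,e), clear(b,e), clear(e,e), clear(f,b), clear(f,e), clear(f,f), inpos(a,a), inpos(a,f), inpos(e,a), inpos(e,b), inpos(e,e), inpos(f,f)}
5. push(a,e)  →  {clear(a,a), clear(a,e), clear(b,e), clear(e,a), clear(e,e), clear(f,b), clear(f,e), clear(f,f), holds(e), inpos(a,a), inpos(a,f), inpos(e,a), inpos(e,b), inpos(e,e), inpos(f,f)}
optimal plan length = 5; 5 ≤ 7

Yes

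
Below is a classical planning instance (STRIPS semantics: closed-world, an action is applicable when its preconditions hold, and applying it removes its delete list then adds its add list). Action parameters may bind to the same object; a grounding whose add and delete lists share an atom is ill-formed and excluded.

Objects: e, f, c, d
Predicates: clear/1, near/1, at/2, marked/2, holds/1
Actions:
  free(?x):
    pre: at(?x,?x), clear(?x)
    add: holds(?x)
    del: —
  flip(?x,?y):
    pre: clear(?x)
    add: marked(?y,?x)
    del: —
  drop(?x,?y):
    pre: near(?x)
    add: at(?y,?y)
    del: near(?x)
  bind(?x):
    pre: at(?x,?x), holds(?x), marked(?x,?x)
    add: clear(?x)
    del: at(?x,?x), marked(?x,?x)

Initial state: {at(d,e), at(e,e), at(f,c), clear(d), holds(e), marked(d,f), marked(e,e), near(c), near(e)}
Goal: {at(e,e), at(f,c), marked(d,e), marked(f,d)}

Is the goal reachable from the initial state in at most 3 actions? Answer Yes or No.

1. flip(d,f)  →  {at(d,e), at(e,e), at(f,c), clear(d), holds(e), marked(d,f), marked(e,e), marked(f,d), near(c), near(e)}
2. bind(e)  →  {at(d,e), at(f,c), clear(d), clear(e), holds(e), marked(d,f), marked(f,d), near(c), near(e)}
3. flip(e,d)  →  {at(d,e), at(f,c), clear(d), clear(e), holds(e), marked(d,e), marked(d,f), marked(f,d), near(c), near(e)}
4. drop(e,e)  →  {at(d,e), at(e,e), at(f,c), clear(d), clear(e), holds(e), marked(d,e), marked(d,f), marked(f,d), near(c)}
optimal plan length = 4; 4 > 3

No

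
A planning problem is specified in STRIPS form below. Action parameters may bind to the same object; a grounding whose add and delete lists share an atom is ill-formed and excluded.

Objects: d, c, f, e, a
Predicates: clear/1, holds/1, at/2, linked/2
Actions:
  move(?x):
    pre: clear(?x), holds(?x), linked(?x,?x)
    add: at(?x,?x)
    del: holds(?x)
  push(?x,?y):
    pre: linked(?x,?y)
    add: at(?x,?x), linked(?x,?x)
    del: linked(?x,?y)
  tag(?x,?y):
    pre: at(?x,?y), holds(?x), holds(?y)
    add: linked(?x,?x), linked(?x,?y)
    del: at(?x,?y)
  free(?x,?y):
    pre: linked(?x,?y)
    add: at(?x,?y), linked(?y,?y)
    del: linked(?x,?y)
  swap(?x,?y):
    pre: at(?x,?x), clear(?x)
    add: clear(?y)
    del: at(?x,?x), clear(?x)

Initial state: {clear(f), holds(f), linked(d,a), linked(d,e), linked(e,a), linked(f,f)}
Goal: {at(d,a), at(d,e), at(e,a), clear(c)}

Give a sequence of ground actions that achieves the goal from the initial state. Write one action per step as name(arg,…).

1. move(f)  →  {at(f,f), clear(f), linked(d,a), linked(d,e), linked(e,a), linked(f,f)}
2. free(d,e)  →  {at(d,e), at(f,f), clear(f), linked(d,a), linked(e,a), linked(e,e), linked(f,f)}
3. free(d,a)  →  {at(d,a), at(d,e), at(f,f), clear(f), linked(a,a), linked(e,a), linked(e,e), linked(f,f)}
4. free(e,a)  →  {at(d,a), at(d,e), at(e,a), at(f,f), clear(f), linked(a,a), linked(e,e), linked(f,f)}
5. swap(f,c)  →  {at(d,a), at(d,e), at(e,a), clear(c), linked(a,a), linked(e,e), linked(f,f)}

move(f); free(d,e); free(d,a); free(e,a); swap(f,c)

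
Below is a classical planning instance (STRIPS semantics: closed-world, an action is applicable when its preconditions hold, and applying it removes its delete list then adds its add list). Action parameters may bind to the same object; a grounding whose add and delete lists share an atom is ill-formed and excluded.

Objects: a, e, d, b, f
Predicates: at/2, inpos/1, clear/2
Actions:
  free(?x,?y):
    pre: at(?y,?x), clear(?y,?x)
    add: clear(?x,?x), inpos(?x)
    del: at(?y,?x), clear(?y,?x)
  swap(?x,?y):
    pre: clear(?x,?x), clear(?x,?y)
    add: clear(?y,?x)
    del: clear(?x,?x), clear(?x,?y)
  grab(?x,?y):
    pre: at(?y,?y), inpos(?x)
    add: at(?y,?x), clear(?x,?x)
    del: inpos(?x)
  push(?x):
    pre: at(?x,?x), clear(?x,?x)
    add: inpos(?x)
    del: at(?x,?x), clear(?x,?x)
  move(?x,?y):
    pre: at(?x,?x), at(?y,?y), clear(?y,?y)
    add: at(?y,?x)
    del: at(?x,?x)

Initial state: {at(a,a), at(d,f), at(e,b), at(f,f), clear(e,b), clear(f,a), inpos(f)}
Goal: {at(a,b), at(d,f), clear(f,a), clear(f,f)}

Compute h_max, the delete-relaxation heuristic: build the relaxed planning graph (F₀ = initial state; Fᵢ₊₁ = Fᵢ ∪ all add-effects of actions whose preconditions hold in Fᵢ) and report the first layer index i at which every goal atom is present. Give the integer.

F0 = init (7 atoms)
F1 = F0 ∪ {at(a,f), clear(b,b), clear(f,f), inpos(b)}  (11 atoms)
F2 = F1 ∪ {at(a,b), at(f,a), at(f,b), clear(a,f)}  (15 atoms)
goal ⊆ F2  ⇒  h_max = 2

2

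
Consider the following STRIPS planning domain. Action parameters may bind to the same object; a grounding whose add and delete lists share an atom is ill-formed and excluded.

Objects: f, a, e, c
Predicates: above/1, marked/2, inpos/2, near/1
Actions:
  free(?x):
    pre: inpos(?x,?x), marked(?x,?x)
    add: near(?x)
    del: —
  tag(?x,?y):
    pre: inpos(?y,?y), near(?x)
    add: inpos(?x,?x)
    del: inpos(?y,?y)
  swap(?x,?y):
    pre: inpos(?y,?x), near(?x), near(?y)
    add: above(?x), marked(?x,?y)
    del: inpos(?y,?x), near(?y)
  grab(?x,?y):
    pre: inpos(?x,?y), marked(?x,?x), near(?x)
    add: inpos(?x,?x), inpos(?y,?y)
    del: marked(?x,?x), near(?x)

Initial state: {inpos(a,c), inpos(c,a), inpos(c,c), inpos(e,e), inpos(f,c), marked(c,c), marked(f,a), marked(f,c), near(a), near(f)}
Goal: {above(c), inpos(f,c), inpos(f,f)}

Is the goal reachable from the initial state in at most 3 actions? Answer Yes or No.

1. free(c)  →  {inpos(a,c), inpos(c,a), inpos(c,c), inpos(e,e), inpos(f,c), marked(c,c), marked(f,a), marked(f,c), near(a), near(c), near(f)}
2. tag(f,e)  →  {inpos(a,c), inpos(c,a), inpos(c,c), inpos(f,c), inpos(f,f), marked(c,c), marked(f,a), marked(f,c), near(a), near(c), near(f)}
3. swap(c,a)  →  {above(c), inpos(c,a), inpos(c,c), inpos(f,c), inpos(f,f), marked(c,a), marked(c,c), marked(f,a), marked(f,c), near(c), near(f)}
optimal plan length = 3; 3 ≤ 3

Yes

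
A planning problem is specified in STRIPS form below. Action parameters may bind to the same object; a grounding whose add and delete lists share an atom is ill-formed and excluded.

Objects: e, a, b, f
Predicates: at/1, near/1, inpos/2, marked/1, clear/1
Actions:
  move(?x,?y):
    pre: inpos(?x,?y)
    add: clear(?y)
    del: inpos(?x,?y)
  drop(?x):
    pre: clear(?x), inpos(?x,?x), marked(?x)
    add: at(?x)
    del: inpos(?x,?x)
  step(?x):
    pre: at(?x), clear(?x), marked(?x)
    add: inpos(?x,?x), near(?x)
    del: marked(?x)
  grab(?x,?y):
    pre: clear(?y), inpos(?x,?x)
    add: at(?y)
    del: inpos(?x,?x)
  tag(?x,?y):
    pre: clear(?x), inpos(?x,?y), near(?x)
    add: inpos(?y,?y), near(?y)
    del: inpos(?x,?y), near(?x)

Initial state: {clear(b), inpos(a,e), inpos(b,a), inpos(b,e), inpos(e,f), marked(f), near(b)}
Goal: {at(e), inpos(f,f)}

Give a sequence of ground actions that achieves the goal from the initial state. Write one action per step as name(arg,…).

1. move(a,e)  →  {clear(b), clear(e), inpos(b,a), inpos(b,e), inpos(e,f), marked(f), near(b)}
2. tag(b,e)  →  {clear(b), clear(e), inpos(b,a), inpos(e,e), inpos(e,f), marked(f), near(e)}
3. grab(e,e)  →  {at(e), clear(b), clear(e), inpos(b,a), inpos(e,f), marked(f), near(e)}
4. tag(e,f)  →  {at(e), clear(b), clear(e), inpos(b,a), inpos(f,f), marked(f), near(f)}

move(a,e); tag(b,e); grab(e,e); tag(e,f)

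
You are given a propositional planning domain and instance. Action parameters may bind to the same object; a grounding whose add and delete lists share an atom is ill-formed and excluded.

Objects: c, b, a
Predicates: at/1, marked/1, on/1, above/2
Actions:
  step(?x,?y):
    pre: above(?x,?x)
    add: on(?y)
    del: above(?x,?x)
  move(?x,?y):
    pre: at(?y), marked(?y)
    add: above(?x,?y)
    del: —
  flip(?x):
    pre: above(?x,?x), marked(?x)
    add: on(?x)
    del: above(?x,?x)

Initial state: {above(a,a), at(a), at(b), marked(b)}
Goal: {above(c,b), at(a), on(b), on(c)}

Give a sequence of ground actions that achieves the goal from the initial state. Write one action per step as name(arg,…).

1. step(a,c)  →  {at(a), at(b), marked(b), on(c)}
2. move(c,b)  →  {above(c,b), at(a), at(b), marked(b), on(c)}
3. move(b,b)  →  {above(b,b), above(c,b), at(a), at(b), marked(b), on(c)}
4. step(b,b)  →  {above(c,b), at(a), at(b), marked(b), on(b), on(c)}

step(a,c); move(c,b); move(b,b); step(b,b)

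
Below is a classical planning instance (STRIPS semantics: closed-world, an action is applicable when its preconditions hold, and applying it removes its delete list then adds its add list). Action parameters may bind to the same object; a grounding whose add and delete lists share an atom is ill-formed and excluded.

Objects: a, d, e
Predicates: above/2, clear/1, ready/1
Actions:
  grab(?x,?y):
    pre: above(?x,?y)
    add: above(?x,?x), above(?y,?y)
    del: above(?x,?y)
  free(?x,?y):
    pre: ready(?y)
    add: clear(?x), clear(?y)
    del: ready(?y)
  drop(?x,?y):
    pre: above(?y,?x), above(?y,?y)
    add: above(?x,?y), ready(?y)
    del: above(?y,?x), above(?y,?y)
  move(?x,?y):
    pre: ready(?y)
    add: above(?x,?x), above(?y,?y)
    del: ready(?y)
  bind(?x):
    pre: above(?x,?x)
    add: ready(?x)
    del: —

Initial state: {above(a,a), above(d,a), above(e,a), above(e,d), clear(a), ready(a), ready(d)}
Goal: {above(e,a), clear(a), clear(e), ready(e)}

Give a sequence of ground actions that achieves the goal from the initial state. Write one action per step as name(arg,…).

1. grab(e,d)  →  {above(a,a), above(d,a), above(d,d), above(e,a), above(e,e), clear(a), ready(a), ready(d)}
2. free(e,a)  →  {above(a,a), above(d,a), above(d,d), above(e,a), above(e,e), clear(a), clear(e), ready(d)}
3. bind(e)  →  {above(a,a), above(d,a), above(d,d), above(e,a), above(e,e), clear(a), clear(e), ready(d), ready(e)}

grab(e,d); free(e,a); bind(e)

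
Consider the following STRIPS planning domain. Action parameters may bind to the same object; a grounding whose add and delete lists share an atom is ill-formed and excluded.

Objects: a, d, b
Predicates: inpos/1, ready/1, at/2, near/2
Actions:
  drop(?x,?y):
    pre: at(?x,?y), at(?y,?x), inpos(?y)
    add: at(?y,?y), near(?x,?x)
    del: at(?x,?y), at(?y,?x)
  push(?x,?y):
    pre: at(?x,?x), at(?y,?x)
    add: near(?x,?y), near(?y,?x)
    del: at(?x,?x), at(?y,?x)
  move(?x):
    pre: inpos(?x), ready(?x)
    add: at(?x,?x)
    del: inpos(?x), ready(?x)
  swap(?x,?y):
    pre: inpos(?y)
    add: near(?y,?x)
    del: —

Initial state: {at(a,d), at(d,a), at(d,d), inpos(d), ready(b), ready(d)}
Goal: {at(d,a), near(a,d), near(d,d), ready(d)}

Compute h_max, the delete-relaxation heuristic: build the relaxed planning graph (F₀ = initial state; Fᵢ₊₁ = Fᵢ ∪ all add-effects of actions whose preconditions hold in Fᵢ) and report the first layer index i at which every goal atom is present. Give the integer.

1

F0 = init (6 atoms)
F1 = F0 ∪ {near(a,a), near(a,d), near(d,a), near(d,b), near(d,d)}  (11 atoms)
goal ⊆ F1  ⇒  h_max = 1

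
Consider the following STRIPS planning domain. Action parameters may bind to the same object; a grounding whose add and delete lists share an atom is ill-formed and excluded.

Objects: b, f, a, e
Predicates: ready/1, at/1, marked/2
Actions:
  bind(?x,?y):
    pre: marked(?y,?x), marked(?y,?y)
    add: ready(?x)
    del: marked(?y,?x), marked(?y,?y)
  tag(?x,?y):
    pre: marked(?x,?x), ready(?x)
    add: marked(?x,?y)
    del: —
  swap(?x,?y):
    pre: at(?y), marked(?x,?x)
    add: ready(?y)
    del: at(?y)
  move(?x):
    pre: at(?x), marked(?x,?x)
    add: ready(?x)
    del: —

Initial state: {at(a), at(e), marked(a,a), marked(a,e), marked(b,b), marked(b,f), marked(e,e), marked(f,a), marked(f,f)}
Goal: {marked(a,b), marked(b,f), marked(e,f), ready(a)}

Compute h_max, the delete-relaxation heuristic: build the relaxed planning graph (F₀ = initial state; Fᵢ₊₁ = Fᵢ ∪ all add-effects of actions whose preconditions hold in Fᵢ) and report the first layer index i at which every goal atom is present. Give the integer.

2

F0 = init (9 atoms)
F1 = F0 ∪ {ready(a), ready(b), ready(e), ready(f)}  (13 atoms)
F2 = F1 ∪ {marked(a,b), marked(a,f), marked(b,a), marked(b,e), marked(e,a), marked(e,b), marked(e,f), marked(f,b), marked(f,e)}  (22 atoms)
goal ⊆ F2  ⇒  h_max = 2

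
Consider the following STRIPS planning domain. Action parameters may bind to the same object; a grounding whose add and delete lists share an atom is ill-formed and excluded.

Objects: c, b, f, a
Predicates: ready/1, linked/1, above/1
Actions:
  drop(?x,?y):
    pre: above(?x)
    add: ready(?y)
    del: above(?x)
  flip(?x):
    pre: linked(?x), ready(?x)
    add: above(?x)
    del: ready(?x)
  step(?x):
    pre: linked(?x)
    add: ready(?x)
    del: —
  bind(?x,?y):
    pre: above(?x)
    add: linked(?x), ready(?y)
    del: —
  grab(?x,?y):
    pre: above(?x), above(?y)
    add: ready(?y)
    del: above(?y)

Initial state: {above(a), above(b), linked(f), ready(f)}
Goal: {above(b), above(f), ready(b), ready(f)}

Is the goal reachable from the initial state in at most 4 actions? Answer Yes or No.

Yes

1. drop(a,b)  →  {above(b), linked(f), ready(b), ready(f)}
2. flip(f)  →  {above(b), above(f), linked(f), ready(b)}
3. step(f)  →  {above(b), above(f), linked(f), ready(b), ready(f)}
optimal plan length = 3; 3 ≤ 4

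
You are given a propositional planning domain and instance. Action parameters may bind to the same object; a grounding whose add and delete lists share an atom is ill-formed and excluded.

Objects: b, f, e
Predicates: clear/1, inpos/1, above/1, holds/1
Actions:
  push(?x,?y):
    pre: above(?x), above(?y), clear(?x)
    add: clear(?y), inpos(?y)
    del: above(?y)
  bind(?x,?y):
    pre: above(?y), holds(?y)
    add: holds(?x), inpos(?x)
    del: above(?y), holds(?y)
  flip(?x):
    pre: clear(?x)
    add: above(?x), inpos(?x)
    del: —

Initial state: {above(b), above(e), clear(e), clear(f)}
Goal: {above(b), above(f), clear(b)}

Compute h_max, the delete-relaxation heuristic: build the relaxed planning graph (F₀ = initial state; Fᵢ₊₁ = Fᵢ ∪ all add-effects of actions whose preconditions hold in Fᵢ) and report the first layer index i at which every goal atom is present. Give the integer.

F0 = init (4 atoms)
F1 = F0 ∪ {above(f), clear(b), inpos(b), inpos(e), inpos(f)}  (9 atoms)
goal ⊆ F1  ⇒  h_max = 1

1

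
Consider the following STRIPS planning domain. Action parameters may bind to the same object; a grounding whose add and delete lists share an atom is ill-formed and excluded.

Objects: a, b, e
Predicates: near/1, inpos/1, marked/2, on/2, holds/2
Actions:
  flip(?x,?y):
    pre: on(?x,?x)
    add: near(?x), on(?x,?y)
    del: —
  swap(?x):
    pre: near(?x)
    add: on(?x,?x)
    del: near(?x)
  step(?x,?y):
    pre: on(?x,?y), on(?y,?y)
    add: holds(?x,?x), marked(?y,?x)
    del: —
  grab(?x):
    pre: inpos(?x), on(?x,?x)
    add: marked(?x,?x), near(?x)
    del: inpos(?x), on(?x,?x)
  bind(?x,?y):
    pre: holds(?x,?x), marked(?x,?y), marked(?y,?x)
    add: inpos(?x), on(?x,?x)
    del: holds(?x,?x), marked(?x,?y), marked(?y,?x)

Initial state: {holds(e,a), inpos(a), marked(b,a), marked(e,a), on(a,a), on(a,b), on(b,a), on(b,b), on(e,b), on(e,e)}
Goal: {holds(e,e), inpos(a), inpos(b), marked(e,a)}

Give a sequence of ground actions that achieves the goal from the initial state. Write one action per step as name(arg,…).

1. step(b,a)  →  {holds(b,b), holds(e,a), inpos(a), marked(a,b), marked(b,a), marked(e,a), on(a,a), on(a,b), on(b,a), on(b,b), on(e,b), on(e,e)}
2. step(e,b)  →  {holds(b,b), holds(e,a), holds(e,e), inpos(a), marked(a,b), marked(b,a), marked(b,e), marked(e,a), on(a,a), on(a,b), on(b,a), on(b,b), on(e,b), on(e,e)}
3. bind(b,a)  →  {holds(e,a), holds(e,e), inpos(a), inpos(b), marked(b,e), marked(e,a), on(a,a), on(a,b), on(b,a), on(b,b), on(e,b), on(e,e)}

step(b,a); step(e,b); bind(b,a)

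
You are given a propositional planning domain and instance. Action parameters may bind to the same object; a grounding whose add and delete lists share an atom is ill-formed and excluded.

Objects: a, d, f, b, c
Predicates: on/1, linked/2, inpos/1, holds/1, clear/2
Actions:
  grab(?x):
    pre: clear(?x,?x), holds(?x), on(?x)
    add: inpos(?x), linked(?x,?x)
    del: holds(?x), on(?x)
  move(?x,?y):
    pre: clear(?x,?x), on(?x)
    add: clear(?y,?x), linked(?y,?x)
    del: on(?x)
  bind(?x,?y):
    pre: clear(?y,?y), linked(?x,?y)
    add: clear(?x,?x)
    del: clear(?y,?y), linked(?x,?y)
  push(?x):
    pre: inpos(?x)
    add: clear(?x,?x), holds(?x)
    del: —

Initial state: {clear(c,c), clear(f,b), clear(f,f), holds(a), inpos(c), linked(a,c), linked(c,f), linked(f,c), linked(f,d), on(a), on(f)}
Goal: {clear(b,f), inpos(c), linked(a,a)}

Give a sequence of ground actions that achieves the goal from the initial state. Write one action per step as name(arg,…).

move(f,b); bind(a,c); grab(a)

1. move(f,b)  →  {clear(b,f), clear(c,c), clear(f,b), clear(f,f), holds(a), inpos(c), linked(a,c), linked(b,f), linked(c,f), linked(f,c), linked(f,d), on(a)}
2. bind(a,c)  →  {clear(a,a), clear(b,f), clear(f,b), clear(f,f), holds(a), inpos(c), linked(b,f), linked(c,f), linked(f,c), linked(f,d), on(a)}
3. grab(a)  →  {clear(a,a), clear(b,f), clear(f,b), clear(f,f), inpos(a), inpos(c), linked(a,a), linked(b,f), linked(c,f), linked(f,c), linked(f,d)}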